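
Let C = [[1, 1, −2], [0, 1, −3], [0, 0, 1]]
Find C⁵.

[[1, 5, −40], [0, 1, −15], [0, 0, 1]]

C = I + N where N = [[0, 1, −2], [0, 0, −3], [0, 0, 0]] is strictly upper-triangular, so N³ = 0.
(I + N)⁵ = I + 5·N + 10·N² = [[1, 5, −40], [0, 1, −15], [0, 0, 1]].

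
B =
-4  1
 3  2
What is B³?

B² = [[19, -2], [-6, 7]]
B³ = [[-82, 15], [45, 8]]

[[-82, 15], [45, 8]]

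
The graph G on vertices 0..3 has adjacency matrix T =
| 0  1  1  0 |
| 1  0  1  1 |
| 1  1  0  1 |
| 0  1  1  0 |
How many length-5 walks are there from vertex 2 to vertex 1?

33

The number of length-5 walks from vertex 2 to vertex 1 is entry (2,1) of T⁵, where T is the adjacency matrix.
T² = [[2, 1, 1, 2], [1, 3, 2, 1], [1, 2, 3, 1], [2, 1, 1, 2]]
T³ = [[2, 5, 5, 2], [5, 4, 5, 5], [5, 5, 4, 5], [2, 5, 5, 2]]
T⁴ = [[10, 9, 9, 10], [9, 15, 14, 9], [9, 14, 15, 9], [10, 9, 9, 10]]
T⁵ = [[18, 29, 29, 18], [29, 32, 33, 29], [29, 33, 32, 29], [18, 29, 29, 18]]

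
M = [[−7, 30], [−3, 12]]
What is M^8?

[[−56489, 189150], [−18915, 63306]]

tr M = 5 and det M = 6, so the characteristic polynomial is λ² − (5)λ + (6) with roots 2 and 3.
Eigenvectors give P = [[10, 3], [3, 1]] with P⁻¹ = [[1, −3], [−3, 10]], and M = P·diag(2, 3)·P⁻¹.
Then M^8 = P·diag(256, 6561)·P⁻¹ = [[2560, 19683], [768, 6561]] · [[1, −3], [−3, 10]] = [[−56489, 189150], [−18915, 63306]].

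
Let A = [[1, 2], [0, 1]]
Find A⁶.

[[1, 12], [0, 1]]

A = I + N where N = [[0, 2], [0, 0]] is strictly upper-triangular, so N² = 0.
(I + N)⁶ = I + 6·N = [[1, 12], [0, 1]].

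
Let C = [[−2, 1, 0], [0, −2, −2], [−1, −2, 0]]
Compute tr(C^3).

C^2 = [[4, −4, −2], [2, 8, 4], [2, 3, 4]]
C^3 = [[−6, 16, 8], [−8, −22, −16], [−8, −12, −6]]

−34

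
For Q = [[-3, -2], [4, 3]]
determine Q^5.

[[-3, -2], [4, 3]]

Q² = I (check: tr Q = 0 and det Q = -1), so Q^5 = Q since 5 is odd.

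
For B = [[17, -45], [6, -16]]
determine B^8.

[[1531, -3825], [510, -1274]]

tr B = 1 and det B = -2, so the characteristic polynomial is λ² − (1)λ + (-2) with roots 2 and -1.
Eigenvectors give P = [[3, -5], [1, -2]] with P⁻¹ = [[2, -5], [1, -3]], and B = P·diag(2, -1)·P⁻¹.
Then B^8 = P·diag(256, 1)·P⁻¹ = [[768, -5], [256, -2]] · [[2, -5], [1, -3]] = [[1531, -3825], [510, -1274]].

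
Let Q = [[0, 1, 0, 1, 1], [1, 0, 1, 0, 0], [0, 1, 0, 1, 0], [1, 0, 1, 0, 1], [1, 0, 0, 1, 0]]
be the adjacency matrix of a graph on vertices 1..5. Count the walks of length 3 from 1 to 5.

4

The number of length-3 walks from vertex 1 to vertex 5 is entry (1,5) of Q^3, where Q is the adjacency matrix.
Q^2 = [[3, 0, 2, 1, 1], [0, 2, 0, 2, 1], [2, 0, 2, 0, 1], [1, 2, 0, 3, 1], [1, 1, 1, 1, 2]]
Q^3 = [[2, 5, 1, 6, 4], [5, 0, 4, 1, 2], [1, 4, 0, 5, 2], [6, 1, 5, 2, 4], [4, 2, 2, 4, 2]]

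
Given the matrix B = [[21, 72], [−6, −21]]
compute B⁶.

tr B = 0 and det B = −9, so the characteristic polynomial is λ² − (0)λ + (−9) with roots 3 and −3.
Eigenvectors give P = [[−4, 3], [1, −1]] with P⁻¹ = [[−1, −3], [−1, −4]], and B = P·diag(3, −3)·P⁻¹.
Then B⁶ = P·diag(729, 729)·P⁻¹ = [[−2916, 2187], [729, −729]] · [[−1, −3], [−1, −4]] = [[729, 0], [0, 729]].

[[729, 0], [0, 729]]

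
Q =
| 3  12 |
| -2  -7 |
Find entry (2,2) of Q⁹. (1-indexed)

-59047

tr Q = -4 and det Q = 3, so the characteristic polynomial is λ² − (-4)λ + (3) with roots -3 and -1.
Eigenvectors give P = [[-2, 3], [1, -1]] with P⁻¹ = [[1, 3], [1, 2]], and Q = P·diag(-3, -1)·P⁻¹.
Then Q⁹ = P·diag(-19683, -1)·P⁻¹ = [[39366, -3], [-19683, 1]] · [[1, 3], [1, 2]] = [[39363, 118092], [-19682, -59047]].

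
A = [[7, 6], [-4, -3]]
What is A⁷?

tr A = 4 and det A = 3, so the characteristic polynomial is λ² − (4)λ + (3) with roots 3 and 1.
Eigenvectors give P = [[-3, -1], [2, 1]] with P⁻¹ = [[-1, -1], [2, 3]], and A = P·diag(3, 1)·P⁻¹.
Then A⁷ = P·diag(2187, 1)·P⁻¹ = [[-6561, -1], [4374, 1]] · [[-1, -1], [2, 3]] = [[6559, 6558], [-4372, -4371]].

[[6559, 6558], [-4372, -4371]]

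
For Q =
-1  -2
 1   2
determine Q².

[[-1, -2], [1, 2]]

Q² = Q (a projection; rank 1, trace 1), so Q² = Q.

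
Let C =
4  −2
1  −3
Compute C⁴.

[[194, −42], [21, 47]]

C² = [[14, −2], [1, 7]]
C³ = [[54, −22], [11, −23]]
C⁴ = [[194, −42], [21, 47]]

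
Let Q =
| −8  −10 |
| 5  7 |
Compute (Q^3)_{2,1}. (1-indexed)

35

tr Q = −1 and det Q = −6, so the characteristic polynomial is λ² − (−1)λ + (−6) with roots 2 and −3.
Eigenvectors give P = [[−1, −2], [1, 1]] with P⁻¹ = [[1, 2], [−1, −1]], and Q = P·diag(2, −3)·P⁻¹.
Then Q^3 = P·diag(8, −27)·P⁻¹ = [[−8, 54], [8, −27]] · [[1, 2], [−1, −1]] = [[−62, −70], [35, 43]].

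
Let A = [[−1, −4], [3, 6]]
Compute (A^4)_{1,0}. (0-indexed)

tr A = 5 and det A = 6, so the characteristic polynomial is λ² − (5)λ + (6) with roots 3 and 2.
Eigenvectors give P = [[1, −4], [−1, 3]] with P⁻¹ = [[−3, −4], [−1, −1]], and A = P·diag(3, 2)·P⁻¹.
Then A^4 = P·diag(81, 16)·P⁻¹ = [[81, −64], [−81, 48]] · [[−3, −4], [−1, −1]] = [[−179, −260], [195, 276]].

195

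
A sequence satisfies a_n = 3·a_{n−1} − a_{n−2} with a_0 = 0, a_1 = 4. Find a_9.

With companion matrix B = [[3, −1], [1, 0]], [a_n, a_{n−1}]ᵀ = B·[a_{n−1}, a_{n−2}]ᵀ, so [a_9, a_8]ᵀ = B⁸·[a_1, a_0]ᵀ.
B⁸ = [[2584, −987], [987, −377]], giving [a_9, a_8]ᵀ = [[10336], [3948]].

10336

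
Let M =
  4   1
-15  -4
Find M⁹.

[[4, 1], [-15, -4]]

M² = I (check: tr M = 0 and det M = -1), so M⁹ = M since 9 is odd.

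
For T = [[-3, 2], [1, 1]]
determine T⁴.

[[129, -56], [-28, 17]]

T² = [[11, -4], [-2, 3]]
T³ = [[-37, 18], [9, -1]]
T⁴ = [[129, -56], [-28, 17]]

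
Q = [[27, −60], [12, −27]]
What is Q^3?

tr Q = 0 and det Q = −9, so the characteristic polynomial is λ² − (0)λ + (−9) with roots 3 and −3.
Eigenvectors give P = [[5, 2], [2, 1]] with P⁻¹ = [[1, −2], [−2, 5]], and Q = P·diag(3, −3)·P⁻¹.
Then Q^3 = P·diag(27, −27)·P⁻¹ = [[135, −54], [54, −27]] · [[1, −2], [−2, 5]] = [[243, −540], [108, −243]].

[[243, −540], [108, −243]]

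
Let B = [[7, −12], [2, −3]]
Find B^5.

tr B = 4 and det B = 3, so the characteristic polynomial is λ² − (4)λ + (3) with roots 1 and 3.
Eigenvectors give P = [[2, 3], [1, 1]] with P⁻¹ = [[−1, 3], [1, −2]], and B = P·diag(1, 3)·P⁻¹.
Then B^5 = P·diag(1, 243)·P⁻¹ = [[2, 729], [1, 243]] · [[−1, 3], [1, −2]] = [[727, −1452], [242, −483]].

[[727, −1452], [242, −483]]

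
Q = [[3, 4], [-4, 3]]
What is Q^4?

Q^2 = [[-7, 24], [-24, -7]]
Q^3 = [[-117, 44], [-44, -117]]
Q^4 = [[-527, -336], [336, -527]]

[[-527, -336], [336, -527]]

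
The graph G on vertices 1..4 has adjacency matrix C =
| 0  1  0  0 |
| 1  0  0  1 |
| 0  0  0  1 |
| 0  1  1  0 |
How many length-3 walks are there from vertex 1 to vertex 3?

The number of length-3 walks from vertex 1 to vertex 3 is entry (1,3) of C³, where C is the adjacency matrix.
C² = [[1, 0, 0, 1], [0, 2, 1, 0], [0, 1, 1, 0], [1, 0, 0, 2]]
C³ = [[0, 2, 1, 0], [2, 0, 0, 3], [1, 0, 0, 2], [0, 3, 2, 0]]

1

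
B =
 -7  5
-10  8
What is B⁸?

tr B = 1 and det B = -6, so the characteristic polynomial is λ² − (1)λ + (-6) with roots -2 and 3.
Eigenvectors give P = [[1, -1], [1, -2]] with P⁻¹ = [[2, -1], [1, -1]], and B = P·diag(-2, 3)·P⁻¹.
Then B⁸ = P·diag(256, 6561)·P⁻¹ = [[256, -6561], [256, -13122]] · [[2, -1], [1, -1]] = [[-6049, 6305], [-12610, 12866]].

[[-6049, 6305], [-12610, 12866]]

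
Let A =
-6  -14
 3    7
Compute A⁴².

A² = A (a projection; rank 1, trace 1), so A⁴² = A.

[[-6, -14], [3, 7]]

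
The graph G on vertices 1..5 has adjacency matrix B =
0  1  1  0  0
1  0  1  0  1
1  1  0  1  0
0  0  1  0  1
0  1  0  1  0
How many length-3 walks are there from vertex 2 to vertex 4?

The number of length-3 walks from vertex 2 to vertex 4 is entry (2,4) of B³, where B is the adjacency matrix.
B² = [[2, 1, 1, 1, 1], [1, 3, 1, 2, 0], [1, 1, 3, 0, 2], [1, 2, 0, 2, 0], [1, 0, 2, 0, 2]]
B³ = [[2, 4, 4, 2, 2], [4, 2, 6, 1, 5], [4, 6, 2, 5, 1], [2, 1, 5, 0, 4], [2, 5, 1, 4, 0]]

1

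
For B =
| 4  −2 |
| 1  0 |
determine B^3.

[[48, −28], [14, −8]]

B^2 = [[14, −8], [4, −2]]
B^3 = [[48, −28], [14, −8]]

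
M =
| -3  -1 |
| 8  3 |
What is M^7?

M² = I (check: tr M = 0 and det M = -1), so M^7 = M since 7 is odd.

[[-3, -1], [8, 3]]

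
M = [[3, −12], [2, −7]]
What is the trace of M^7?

−2188

tr M = −4 and det M = 3, so the characteristic polynomial is λ² − (−4)λ + (3) with roots −3 and −1.
Eigenvectors give P = [[2, 3], [1, 1]] with P⁻¹ = [[−1, 3], [1, −2]], and M = P·diag(−3, −1)·P⁻¹.
Then M^7 = P·diag(−2187, −1)·P⁻¹ = [[−4374, −3], [−2187, −1]] · [[−1, 3], [1, −2]] = [[4371, −13116], [2186, −6559]].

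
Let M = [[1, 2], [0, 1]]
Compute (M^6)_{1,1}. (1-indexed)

1

M = I + N where N = [[0, 2], [0, 0]] is strictly upper-triangular, so N^2 = 0.
(I + N)^6 = I + 6·N = [[1, 12], [0, 1]].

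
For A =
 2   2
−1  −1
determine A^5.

A² = A (a projection; rank 1, trace 1), so A^5 = A.

[[2, 2], [−1, −1]]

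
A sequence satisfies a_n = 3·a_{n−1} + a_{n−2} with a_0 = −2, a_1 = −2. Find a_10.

−111614

With companion matrix A = [[3, 1], [1, 0]], [a_n, a_{n−1}]ᵀ = A·[a_{n−1}, a_{n−2}]ᵀ, so [a_10, a_9]ᵀ = A⁹·[a_1, a_0]ᵀ.
A⁹ = [[42837, 12970], [12970, 3927]], giving [a_10, a_9]ᵀ = [[−111614], [−33794]].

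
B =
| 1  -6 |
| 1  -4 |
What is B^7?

[[253, -762], [127, -382]]

tr B = -3 and det B = 2, so the characteristic polynomial is λ² − (-3)λ + (2) with roots -2 and -1.
Eigenvectors give P = [[2, 3], [1, 1]] with P⁻¹ = [[-1, 3], [1, -2]], and B = P·diag(-2, -1)·P⁻¹.
Then B^7 = P·diag(-128, -1)·P⁻¹ = [[-256, -3], [-128, -1]] · [[-1, 3], [1, -2]] = [[253, -762], [127, -382]].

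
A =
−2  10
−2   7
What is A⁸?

tr A = 5 and det A = 6, so the characteristic polynomial is λ² − (5)λ + (6) with roots 3 and 2.
Eigenvectors give P = [[2, 5], [1, 2]] with P⁻¹ = [[−2, 5], [1, −2]], and A = P·diag(3, 2)·P⁻¹.
Then A⁸ = P·diag(6561, 256)·P⁻¹ = [[13122, 1280], [6561, 512]] · [[−2, 5], [1, −2]] = [[−24964, 63050], [−12610, 31781]].

[[−24964, 63050], [−12610, 31781]]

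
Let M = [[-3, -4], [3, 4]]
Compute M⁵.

M² = M (a projection; rank 1, trace 1), so M⁵ = M.

[[-3, -4], [3, 4]]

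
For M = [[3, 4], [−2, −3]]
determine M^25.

M² = I (check: tr M = 0 and det M = −1), so M^25 = M since 25 is odd.

[[3, 4], [−2, −3]]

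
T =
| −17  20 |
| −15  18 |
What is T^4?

[[−179, 260], [−195, 276]]

tr T = 1 and det T = −6, so the characteristic polynomial is λ² − (1)λ + (−6) with roots 3 and −2.
Eigenvectors give P = [[1, −4], [1, −3]] with P⁻¹ = [[−3, 4], [−1, 1]], and T = P·diag(3, −2)·P⁻¹.
Then T^4 = P·diag(81, 16)·P⁻¹ = [[81, −64], [81, −48]] · [[−3, 4], [−1, 1]] = [[−179, 260], [−195, 276]].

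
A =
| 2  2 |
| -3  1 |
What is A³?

A² = [[-2, 6], [-9, -5]]
A³ = [[-22, 2], [-3, -23]]

[[-22, 2], [-3, -23]]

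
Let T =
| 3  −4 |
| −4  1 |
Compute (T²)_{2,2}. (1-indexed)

17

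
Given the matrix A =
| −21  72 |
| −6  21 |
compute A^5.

tr A = 0 and det A = −9, so the characteristic polynomial is λ² − (0)λ + (−9) with roots −3 and 3.
Eigenvectors give P = [[4, 3], [1, 1]] with P⁻¹ = [[1, −3], [−1, 4]], and A = P·diag(−3, 3)·P⁻¹.
Then A^5 = P·diag(−243, 243)·P⁻¹ = [[−972, 729], [−243, 243]] · [[1, −3], [−1, 4]] = [[−1701, 5832], [−486, 1701]].

[[−1701, 5832], [−486, 1701]]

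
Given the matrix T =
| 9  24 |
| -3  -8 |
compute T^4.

[[9, 24], [-3, -8]]

T² = T (a projection; rank 1, trace 1), so T^4 = T.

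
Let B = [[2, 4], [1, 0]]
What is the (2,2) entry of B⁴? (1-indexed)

32

B² = [[8, 8], [2, 4]]
B³ = [[24, 32], [8, 8]]
B⁴ = [[80, 96], [24, 32]]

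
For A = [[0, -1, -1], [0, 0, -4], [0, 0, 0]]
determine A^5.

A is strictly triangular, hence nilpotent: A^3 = 0, so A^5 = 0.

[[0, 0, 0], [0, 0, 0], [0, 0, 0]]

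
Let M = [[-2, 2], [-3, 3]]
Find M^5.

M² = M (a projection; rank 1, trace 1), so M^5 = M.

[[-2, 2], [-3, 3]]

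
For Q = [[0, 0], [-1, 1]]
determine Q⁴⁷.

[[0, 0], [-1, 1]]

Q² = Q (a projection; rank 1, trace 1), so Q⁴⁷ = Q.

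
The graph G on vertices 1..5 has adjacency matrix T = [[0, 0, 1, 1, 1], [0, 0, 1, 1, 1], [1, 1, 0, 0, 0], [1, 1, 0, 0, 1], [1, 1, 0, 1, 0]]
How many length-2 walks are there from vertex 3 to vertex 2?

The number of length-2 walks from vertex 3 to vertex 2 is entry (3,2) of T², where T is the adjacency matrix.
T² = [[3, 3, 0, 1, 1], [3, 3, 0, 1, 1], [0, 0, 2, 2, 2], [1, 1, 2, 3, 2], [1, 1, 2, 2, 3]]

0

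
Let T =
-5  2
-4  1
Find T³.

[[-53, 26], [-52, 25]]

tr T = -4 and det T = 3, so the characteristic polynomial is λ² − (-4)λ + (3) with roots -1 and -3.
Eigenvectors give P = [[-1, 1], [-2, 1]] with P⁻¹ = [[1, -1], [2, -1]], and T = P·diag(-1, -3)·P⁻¹.
Then T³ = P·diag(-1, -27)·P⁻¹ = [[1, -27], [2, -27]] · [[1, -1], [2, -1]] = [[-53, 26], [-52, 25]].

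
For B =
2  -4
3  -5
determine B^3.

[[20, -28], [21, -29]]

tr B = -3 and det B = 2, so the characteristic polynomial is λ² − (-3)λ + (2) with roots -2 and -1.
Eigenvectors give P = [[1, 4], [1, 3]] with P⁻¹ = [[-3, 4], [1, -1]], and B = P·diag(-2, -1)·P⁻¹.
Then B^3 = P·diag(-8, -1)·P⁻¹ = [[-8, -4], [-8, -3]] · [[-3, 4], [1, -1]] = [[20, -28], [21, -29]].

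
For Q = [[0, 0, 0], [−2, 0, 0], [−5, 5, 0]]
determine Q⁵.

[[0, 0, 0], [0, 0, 0], [0, 0, 0]]

Q is strictly triangular, hence nilpotent: Q³ = 0, so Q⁵ = 0.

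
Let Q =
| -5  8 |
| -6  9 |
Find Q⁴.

[[-239, 320], [-240, 321]]

tr Q = 4 and det Q = 3, so the characteristic polynomial is λ² − (4)λ + (3) with roots 1 and 3.
Eigenvectors give P = [[4, 1], [3, 1]] with P⁻¹ = [[1, -1], [-3, 4]], and Q = P·diag(1, 3)·P⁻¹.
Then Q⁴ = P·diag(1, 81)·P⁻¹ = [[4, 81], [3, 81]] · [[1, -1], [-3, 4]] = [[-239, 320], [-240, 321]].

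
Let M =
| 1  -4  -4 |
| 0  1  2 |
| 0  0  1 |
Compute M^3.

M = I + N where N = [[0, -4, -4], [0, 0, 2], [0, 0, 0]] is strictly upper-triangular, so N^3 = 0.
(I + N)^3 = I + 3·N + 3·N^2 = [[1, -12, -36], [0, 1, 6], [0, 0, 1]].

[[1, -12, -36], [0, 1, 6], [0, 0, 1]]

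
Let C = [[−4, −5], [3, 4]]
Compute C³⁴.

C² = I (check: tr C = 0 and det C = −1), so C³⁴ = I since 34 is even.

[[1, 0], [0, 1]]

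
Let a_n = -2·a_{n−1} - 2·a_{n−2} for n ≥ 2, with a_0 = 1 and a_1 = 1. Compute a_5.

-4

With companion matrix M = [[-2, -2], [1, 0]], [a_n, a_{n−1}]ᵀ = M·[a_{n−1}, a_{n−2}]ᵀ, so [a_5, a_4]ᵀ = M⁴·[a_1, a_0]ᵀ.
M⁴ = [[-4, 0], [0, -4]], giving [a_5, a_4]ᵀ = [[-4], [-4]].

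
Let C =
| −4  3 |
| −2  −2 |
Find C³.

C² = [[10, −18], [12, −2]]
C³ = [[−4, 66], [−44, 40]]

[[−4, 66], [−44, 40]]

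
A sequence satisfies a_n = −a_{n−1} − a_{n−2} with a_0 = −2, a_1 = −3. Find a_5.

With companion matrix B = [[−1, −1], [1, 0]], [a_n, a_{n−1}]ᵀ = B·[a_{n−1}, a_{n−2}]ᵀ, so [a_5, a_4]ᵀ = B⁴·[a_1, a_0]ᵀ.
B⁴ = [[−1, −1], [1, 0]], giving [a_5, a_4]ᵀ = [[5], [−3]].

5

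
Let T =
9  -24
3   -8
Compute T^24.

[[9, -24], [3, -8]]

T² = T (a projection; rank 1, trace 1), so T^24 = T.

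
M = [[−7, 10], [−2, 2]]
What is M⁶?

tr M = −5 and det M = 6, so the characteristic polynomial is λ² − (−5)λ + (6) with roots −2 and −3.
Eigenvectors give P = [[2, 5], [1, 2]] with P⁻¹ = [[−2, 5], [1, −2]], and M = P·diag(−2, −3)·P⁻¹.
Then M⁶ = P·diag(64, 729)·P⁻¹ = [[128, 3645], [64, 1458]] · [[−2, 5], [1, −2]] = [[3389, −6650], [1330, −2596]].

[[3389, −6650], [1330, −2596]]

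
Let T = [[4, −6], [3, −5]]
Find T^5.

[[34, −66], [33, −65]]

tr T = −1 and det T = −2, so the characteristic polynomial is λ² − (−1)λ + (−2) with roots 1 and −2.
Eigenvectors give P = [[2, −1], [1, −1]] with P⁻¹ = [[1, −1], [1, −2]], and T = P·diag(1, −2)·P⁻¹.
Then T^5 = P·diag(1, −32)·P⁻¹ = [[2, 32], [1, 32]] · [[1, −1], [1, −2]] = [[34, −66], [33, −65]].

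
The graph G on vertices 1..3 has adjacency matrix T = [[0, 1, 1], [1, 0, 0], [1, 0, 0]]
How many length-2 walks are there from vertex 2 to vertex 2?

1

The number of length-2 walks from vertex 2 to vertex 2 is entry (2,2) of T², where T is the adjacency matrix.
T² = [[2, 0, 0], [0, 1, 1], [0, 1, 1]]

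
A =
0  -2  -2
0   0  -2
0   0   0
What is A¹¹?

A is strictly triangular, hence nilpotent: A³ = 0, so A¹¹ = 0.

[[0, 0, 0], [0, 0, 0], [0, 0, 0]]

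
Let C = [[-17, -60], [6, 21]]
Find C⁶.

[[-6551, -21840], [2184, 7281]]

tr C = 4 and det C = 3, so the characteristic polynomial is λ² − (4)λ + (3) with roots 1 and 3.
Eigenvectors give P = [[10, -3], [-3, 1]] with P⁻¹ = [[1, 3], [3, 10]], and C = P·diag(1, 3)·P⁻¹.
Then C⁶ = P·diag(1, 729)·P⁻¹ = [[10, -2187], [-3, 729]] · [[1, 3], [3, 10]] = [[-6551, -21840], [2184, 7281]].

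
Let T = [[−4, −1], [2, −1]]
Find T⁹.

tr T = −5 and det T = 6, so the characteristic polynomial is λ² − (−5)λ + (6) with roots −3 and −2.
Eigenvectors give P = [[−1, −1], [1, 2]] with P⁻¹ = [[−2, −1], [1, 1]], and T = P·diag(−3, −2)·P⁻¹.
Then T⁹ = P·diag(−19683, −512)·P⁻¹ = [[19683, 512], [−19683, −1024]] · [[−2, −1], [1, 1]] = [[−38854, −19171], [38342, 18659]].

[[−38854, −19171], [38342, 18659]]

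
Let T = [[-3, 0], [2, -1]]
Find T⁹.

[[-19683, 0], [19682, -1]]

tr T = -4 and det T = 3, so the characteristic polynomial is λ² − (-4)λ + (3) with roots -3 and -1.
Eigenvectors give P = [[1, 0], [-1, 1]] with P⁻¹ = [[1, 0], [1, 1]], and T = P·diag(-3, -1)·P⁻¹.
Then T⁹ = P·diag(-19683, -1)·P⁻¹ = [[-19683, 0], [19683, -1]] · [[1, 0], [1, 1]] = [[-19683, 0], [19682, -1]].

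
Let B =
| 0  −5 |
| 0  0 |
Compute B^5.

[[0, 0], [0, 0]]

B is strictly triangular, hence nilpotent: B^2 = 0, so B^5 = 0.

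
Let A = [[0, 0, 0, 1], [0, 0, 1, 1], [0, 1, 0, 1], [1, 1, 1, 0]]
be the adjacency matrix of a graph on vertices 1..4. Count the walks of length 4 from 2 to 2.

7

The number of length-4 walks from vertex 2 to vertex 2 is entry (2,2) of A⁴, where A is the adjacency matrix.
A² = [[1, 1, 1, 0], [1, 2, 1, 1], [1, 1, 2, 1], [0, 1, 1, 3]]
A³ = [[0, 1, 1, 3], [1, 2, 3, 4], [1, 3, 2, 4], [3, 4, 4, 2]]
A⁴ = [[3, 4, 4, 2], [4, 7, 6, 6], [4, 6, 7, 6], [2, 6, 6, 11]]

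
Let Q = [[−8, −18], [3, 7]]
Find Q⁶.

tr Q = −1 and det Q = −2, so the characteristic polynomial is λ² − (−1)λ + (−2) with roots −2 and 1.
Eigenvectors give P = [[3, −2], [−1, 1]] with P⁻¹ = [[1, 2], [1, 3]], and Q = P·diag(−2, 1)·P⁻¹.
Then Q⁶ = P·diag(64, 1)·P⁻¹ = [[192, −2], [−64, 1]] · [[1, 2], [1, 3]] = [[190, 378], [−63, −125]].

[[190, 378], [−63, −125]]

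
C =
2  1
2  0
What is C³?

C² = [[6, 2], [4, 2]]
C³ = [[16, 6], [12, 4]]

[[16, 6], [12, 4]]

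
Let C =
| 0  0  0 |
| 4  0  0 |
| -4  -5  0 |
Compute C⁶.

C is strictly triangular, hence nilpotent: C³ = 0, so C⁶ = 0.

[[0, 0, 0], [0, 0, 0], [0, 0, 0]]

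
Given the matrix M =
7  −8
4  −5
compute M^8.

tr M = 2 and det M = −3, so the characteristic polynomial is λ² − (2)λ + (−3) with roots −1 and 3.
Eigenvectors give P = [[−1, 2], [−1, 1]] with P⁻¹ = [[1, −2], [1, −1]], and M = P·diag(−1, 3)·P⁻¹.
Then M^8 = P·diag(1, 6561)·P⁻¹ = [[−1, 13122], [−1, 6561]] · [[1, −2], [1, −1]] = [[13121, −13120], [6560, −6559]].

[[13121, −13120], [6560, −6559]]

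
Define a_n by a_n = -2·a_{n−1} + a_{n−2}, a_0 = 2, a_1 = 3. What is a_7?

367

With companion matrix T = [[-2, 1], [1, 0]], [a_n, a_{n−1}]ᵀ = T·[a_{n−1}, a_{n−2}]ᵀ, so [a_7, a_6]ᵀ = T⁶·[a_1, a_0]ᵀ.
T⁶ = [[169, -70], [-70, 29]], giving [a_7, a_6]ᵀ = [[367], [-152]].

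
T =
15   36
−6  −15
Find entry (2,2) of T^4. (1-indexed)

81

tr T = 0 and det T = −9, so the characteristic polynomial is λ² − (0)λ + (−9) with roots 3 and −3.
Eigenvectors give P = [[−3, −2], [1, 1]] with P⁻¹ = [[−1, −2], [1, 3]], and T = P·diag(3, −3)·P⁻¹.
Then T^4 = P·diag(81, 81)·P⁻¹ = [[−243, −162], [81, 81]] · [[−1, −2], [1, 3]] = [[81, 0], [0, 81]].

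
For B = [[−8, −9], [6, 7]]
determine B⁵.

[[−98, −99], [66, 67]]

tr B = −1 and det B = −2, so the characteristic polynomial is λ² − (−1)λ + (−2) with roots 1 and −2.
Eigenvectors give P = [[−1, 3], [1, −2]] with P⁻¹ = [[2, 3], [1, 1]], and B = P·diag(1, −2)·P⁻¹.
Then B⁵ = P·diag(1, −32)·P⁻¹ = [[−1, −96], [1, 64]] · [[2, 3], [1, 1]] = [[−98, −99], [66, 67]].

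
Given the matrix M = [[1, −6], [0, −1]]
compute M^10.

[[1, 0], [0, 1]]

M² = I (check: tr M = 0 and det M = −1), so M^10 = I since 10 is even.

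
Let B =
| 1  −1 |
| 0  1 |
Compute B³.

B = I + N where N = [[0, −1], [0, 0]] is strictly upper-triangular, so N² = 0.
(I + N)³ = I + 3·N = [[1, −3], [0, 1]].

[[1, −3], [0, 1]]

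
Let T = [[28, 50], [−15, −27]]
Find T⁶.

tr T = 1 and det T = −6, so the characteristic polynomial is λ² − (1)λ + (−6) with roots 3 and −2.
Eigenvectors give P = [[2, 5], [−1, −3]] with P⁻¹ = [[3, 5], [−1, −2]], and T = P·diag(3, −2)·P⁻¹.
Then T⁶ = P·diag(729, 64)·P⁻¹ = [[1458, 320], [−729, −192]] · [[3, 5], [−1, −2]] = [[4054, 6650], [−1995, −3261]].

[[4054, 6650], [−1995, −3261]]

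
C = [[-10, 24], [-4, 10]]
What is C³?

tr C = 0 and det C = -4, so the characteristic polynomial is λ² − (0)λ + (-4) with roots -2 and 2.
Eigenvectors give P = [[3, 2], [1, 1]] with P⁻¹ = [[1, -2], [-1, 3]], and C = P·diag(-2, 2)·P⁻¹.
Then C³ = P·diag(-8, 8)·P⁻¹ = [[-24, 16], [-8, 8]] · [[1, -2], [-1, 3]] = [[-40, 96], [-16, 40]].

[[-40, 96], [-16, 40]]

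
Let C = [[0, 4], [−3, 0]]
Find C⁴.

[[144, 0], [0, 144]]

C² = [[−12, 0], [0, −12]]
C³ = [[0, −48], [36, 0]]
C⁴ = [[144, 0], [0, 144]]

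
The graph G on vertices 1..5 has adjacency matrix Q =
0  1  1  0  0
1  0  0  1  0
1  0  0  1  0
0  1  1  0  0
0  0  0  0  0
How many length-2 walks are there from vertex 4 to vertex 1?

2

The number of length-2 walks from vertex 4 to vertex 1 is entry (4,1) of Q², where Q is the adjacency matrix.
Q² = [[2, 0, 0, 2, 0], [0, 2, 2, 0, 0], [0, 2, 2, 0, 0], [2, 0, 0, 2, 0], [0, 0, 0, 0, 0]]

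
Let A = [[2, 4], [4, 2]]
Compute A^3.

A^2 = [[20, 16], [16, 20]]
A^3 = [[104, 112], [112, 104]]

[[104, 112], [112, 104]]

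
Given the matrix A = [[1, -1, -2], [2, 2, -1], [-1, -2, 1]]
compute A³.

A² = [[1, 1, -3], [7, 4, -7], [-6, -5, 5]]
A³ = [[6, 7, -6], [22, 15, -25], [-21, -14, 22]]

[[6, 7, -6], [22, 15, -25], [-21, -14, 22]]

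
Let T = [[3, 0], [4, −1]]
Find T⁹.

tr T = 2 and det T = −3, so the characteristic polynomial is λ² − (2)λ + (−3) with roots −1 and 3.
Eigenvectors give P = [[0, −1], [−1, −1]] with P⁻¹ = [[1, −1], [−1, 0]], and T = P·diag(−1, 3)·P⁻¹.
Then T⁹ = P·diag(−1, 19683)·P⁻¹ = [[0, −19683], [1, −19683]] · [[1, −1], [−1, 0]] = [[19683, 0], [19684, −1]].

[[19683, 0], [19684, −1]]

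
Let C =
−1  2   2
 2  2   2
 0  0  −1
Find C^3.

[[−1, 14, 14], [14, 20, 14], [0, 0, −1]]

C^2 = [[5, 2, 0], [2, 8, 6], [0, 0, 1]]
C^3 = [[−1, 14, 14], [14, 20, 14], [0, 0, −1]]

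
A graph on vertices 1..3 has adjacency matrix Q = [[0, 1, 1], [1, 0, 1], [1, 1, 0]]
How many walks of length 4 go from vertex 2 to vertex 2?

6

The number of length-4 walks from vertex 2 to vertex 2 is entry (2,2) of Q⁴, where Q is the adjacency matrix.
Q² = [[2, 1, 1], [1, 2, 1], [1, 1, 2]]
Q³ = [[2, 3, 3], [3, 2, 3], [3, 3, 2]]
Q⁴ = [[6, 5, 5], [5, 6, 5], [5, 5, 6]]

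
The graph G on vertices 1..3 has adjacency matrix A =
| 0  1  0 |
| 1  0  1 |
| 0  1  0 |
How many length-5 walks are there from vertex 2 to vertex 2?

0

The number of length-5 walks from vertex 2 to vertex 2 is entry (2,2) of A⁵, where A is the adjacency matrix.
A² = [[1, 0, 1], [0, 2, 0], [1, 0, 1]]
A³ = [[0, 2, 0], [2, 0, 2], [0, 2, 0]]
A⁴ = [[2, 0, 2], [0, 4, 0], [2, 0, 2]]
A⁵ = [[0, 4, 0], [4, 0, 4], [0, 4, 0]]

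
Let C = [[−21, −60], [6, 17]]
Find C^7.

[[−21861, −65580], [6558, 19673]]

tr C = −4 and det C = 3, so the characteristic polynomial is λ² − (−4)λ + (3) with roots −1 and −3.
Eigenvectors give P = [[−3, 10], [1, −3]] with P⁻¹ = [[3, 10], [1, 3]], and C = P·diag(−1, −3)·P⁻¹.
Then C^7 = P·diag(−1, −2187)·P⁻¹ = [[3, −21870], [−1, 6561]] · [[3, 10], [1, 3]] = [[−21861, −65580], [6558, 19673]].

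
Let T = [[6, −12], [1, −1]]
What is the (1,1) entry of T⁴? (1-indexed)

tr T = 5 and det T = 6, so the characteristic polynomial is λ² − (5)λ + (6) with roots 3 and 2.
Eigenvectors give P = [[4, −3], [1, −1]] with P⁻¹ = [[1, −3], [1, −4]], and T = P·diag(3, 2)·P⁻¹.
Then T⁴ = P·diag(81, 16)·P⁻¹ = [[324, −48], [81, −16]] · [[1, −3], [1, −4]] = [[276, −780], [65, −179]].

276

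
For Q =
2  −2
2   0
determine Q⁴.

[[−16, 16], [−16, 0]]

Q² = [[0, −4], [4, −4]]
Q³ = [[−8, 0], [0, −8]]
Q⁴ = [[−16, 16], [−16, 0]]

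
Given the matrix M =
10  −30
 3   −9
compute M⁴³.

M² = M (a projection; rank 1, trace 1), so M⁴³ = M.

[[10, −30], [3, −9]]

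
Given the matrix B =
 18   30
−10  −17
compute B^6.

tr B = 1 and det B = −6, so the characteristic polynomial is λ² − (1)λ + (−6) with roots 3 and −2.
Eigenvectors give P = [[−2, −3], [1, 2]] with P⁻¹ = [[−2, −3], [1, 2]], and B = P·diag(3, −2)·P⁻¹.
Then B^6 = P·diag(729, 64)·P⁻¹ = [[−1458, −192], [729, 128]] · [[−2, −3], [1, 2]] = [[2724, 3990], [−1330, −1931]].

[[2724, 3990], [−1330, −1931]]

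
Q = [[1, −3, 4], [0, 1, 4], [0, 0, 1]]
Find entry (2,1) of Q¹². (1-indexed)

Q = I + N where N = [[0, −3, 4], [0, 0, 4], [0, 0, 0]] is strictly upper-triangular, so N³ = 0.
(I + N)¹² = I + 12·N + 66·N² = [[1, −36, −744], [0, 1, 48], [0, 0, 1]].

0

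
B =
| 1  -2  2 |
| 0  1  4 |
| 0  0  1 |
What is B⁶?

[[1, -12, -108], [0, 1, 24], [0, 0, 1]]

B = I + N where N = [[0, -2, 2], [0, 0, 4], [0, 0, 0]] is strictly upper-triangular, so N³ = 0.
(I + N)⁶ = I + 6·N + 15·N² = [[1, -12, -108], [0, 1, 24], [0, 0, 1]].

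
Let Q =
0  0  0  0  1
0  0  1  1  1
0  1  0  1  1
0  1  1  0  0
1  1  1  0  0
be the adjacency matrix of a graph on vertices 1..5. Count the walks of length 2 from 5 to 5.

3

The number of length-2 walks from vertex 5 to vertex 5 is entry (5,5) of Q^2, where Q is the adjacency matrix.
Q^2 = [[1, 1, 1, 0, 0], [1, 3, 2, 1, 1], [1, 2, 3, 1, 1], [0, 1, 1, 2, 2], [0, 1, 1, 2, 3]]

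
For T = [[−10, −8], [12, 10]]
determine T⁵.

tr T = 0 and det T = −4, so the characteristic polynomial is λ² − (0)λ + (−4) with roots 2 and −2.
Eigenvectors give P = [[−2, 1], [3, −1]] with P⁻¹ = [[1, 1], [3, 2]], and T = P·diag(2, −2)·P⁻¹.
Then T⁵ = P·diag(32, −32)·P⁻¹ = [[−64, −32], [96, 32]] · [[1, 1], [3, 2]] = [[−160, −128], [192, 160]].

[[−160, −128], [192, 160]]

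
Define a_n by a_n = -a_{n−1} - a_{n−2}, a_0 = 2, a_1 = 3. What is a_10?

With companion matrix A = [[-1, -1], [1, 0]], [a_n, a_{n−1}]ᵀ = A·[a_{n−1}, a_{n−2}]ᵀ, so [a_10, a_9]ᵀ = A⁹·[a_1, a_0]ᵀ.
A⁹ = [[1, 0], [0, 1]], giving [a_10, a_9]ᵀ = [[3], [2]].

3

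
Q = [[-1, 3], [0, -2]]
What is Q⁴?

[[1, -45], [0, 16]]

Q² = [[1, -9], [0, 4]]
Q³ = [[-1, 21], [0, -8]]
Q⁴ = [[1, -45], [0, 16]]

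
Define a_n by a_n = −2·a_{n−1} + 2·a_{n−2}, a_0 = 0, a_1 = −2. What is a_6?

With companion matrix A = [[−2, 2], [1, 0]], [a_n, a_{n−1}]ᵀ = A·[a_{n−1}, a_{n−2}]ᵀ, so [a_6, a_5]ᵀ = A⁵·[a_1, a_0]ᵀ.
A⁵ = [[−120, 88], [44, −32]], giving [a_6, a_5]ᵀ = [[240], [−88]].

240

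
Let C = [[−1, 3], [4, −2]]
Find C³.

C² = [[13, −9], [−12, 16]]
C³ = [[−49, 57], [76, −68]]

[[−49, 57], [76, −68]]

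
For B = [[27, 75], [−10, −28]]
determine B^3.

tr B = −1 and det B = −6, so the characteristic polynomial is λ² − (−1)λ + (−6) with roots −3 and 2.
Eigenvectors give P = [[5, 3], [−2, −1]] with P⁻¹ = [[−1, −3], [2, 5]], and B = P·diag(−3, 2)·P⁻¹.
Then B^3 = P·diag(−27, 8)·P⁻¹ = [[−135, 24], [54, −8]] · [[−1, −3], [2, 5]] = [[183, 525], [−70, −202]].

[[183, 525], [−70, −202]]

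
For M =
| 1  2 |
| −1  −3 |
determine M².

[[−1, −4], [2, 7]]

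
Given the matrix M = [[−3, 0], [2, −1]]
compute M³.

tr M = −4 and det M = 3, so the characteristic polynomial is λ² − (−4)λ + (3) with roots −1 and −3.
Eigenvectors give P = [[0, −1], [1, 1]] with P⁻¹ = [[1, 1], [−1, 0]], and M = P·diag(−1, −3)·P⁻¹.
Then M³ = P·diag(−1, −27)·P⁻¹ = [[0, 27], [−1, −27]] · [[1, 1], [−1, 0]] = [[−27, 0], [26, −1]].

[[−27, 0], [26, −1]]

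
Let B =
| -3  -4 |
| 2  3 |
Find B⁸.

B² = I (check: tr B = 0 and det B = -1), so B⁸ = I since 8 is even.

[[1, 0], [0, 1]]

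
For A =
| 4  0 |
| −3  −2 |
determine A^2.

[[16, 0], [−6, 4]]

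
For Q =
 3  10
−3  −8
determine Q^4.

[[−309, −650], [195, 406]]

tr Q = −5 and det Q = 6, so the characteristic polynomial is λ² − (−5)λ + (6) with roots −3 and −2.
Eigenvectors give P = [[−5, −2], [3, 1]] with P⁻¹ = [[1, 2], [−3, −5]], and Q = P·diag(−3, −2)·P⁻¹.
Then Q^4 = P·diag(81, 16)·P⁻¹ = [[−405, −32], [243, 16]] · [[1, 2], [−3, −5]] = [[−309, −650], [195, 406]].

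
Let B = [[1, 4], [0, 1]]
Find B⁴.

B = I + N where N = [[0, 4], [0, 0]] is strictly upper-triangular, so N² = 0.
(I + N)⁴ = I + 4·N = [[1, 16], [0, 1]].

[[1, 16], [0, 1]]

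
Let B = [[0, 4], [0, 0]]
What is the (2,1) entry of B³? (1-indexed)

0

B² = [[0, 0], [0, 0]]
B³ = [[0, 0], [0, 0]]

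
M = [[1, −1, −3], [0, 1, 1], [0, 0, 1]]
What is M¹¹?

M = I + N where N = [[0, −1, −3], [0, 0, 1], [0, 0, 0]] is strictly upper-triangular, so N³ = 0.
(I + N)¹¹ = I + 11·N + 55·N² = [[1, −11, −88], [0, 1, 11], [0, 0, 1]].

[[1, −11, −88], [0, 1, 11], [0, 0, 1]]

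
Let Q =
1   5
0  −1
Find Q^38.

Q² = I (check: tr Q = 0 and det Q = −1), so Q^38 = I since 38 is even.

[[1, 0], [0, 1]]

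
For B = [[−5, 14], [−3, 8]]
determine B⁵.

tr B = 3 and det B = 2, so the characteristic polynomial is λ² − (3)λ + (2) with roots 1 and 2.
Eigenvectors give P = [[7, 2], [3, 1]] with P⁻¹ = [[1, −2], [−3, 7]], and B = P·diag(1, 2)·P⁻¹.
Then B⁵ = P·diag(1, 32)·P⁻¹ = [[7, 64], [3, 32]] · [[1, −2], [−3, 7]] = [[−185, 434], [−93, 218]].

[[−185, 434], [−93, 218]]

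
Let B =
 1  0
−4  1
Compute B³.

[[1, 0], [−12, 1]]

B = I + N where N = [[0, 0], [−4, 0]] is strictly lower-triangular, so N² = 0.
(I + N)³ = I + 3·N = [[1, 0], [−12, 1]].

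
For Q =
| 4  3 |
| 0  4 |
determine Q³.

[[64, 144], [0, 64]]

Q² = [[16, 24], [0, 16]]
Q³ = [[64, 144], [0, 64]]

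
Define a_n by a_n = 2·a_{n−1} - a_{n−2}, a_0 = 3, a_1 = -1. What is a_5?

-17

With companion matrix M = [[2, -1], [1, 0]], [a_n, a_{n−1}]ᵀ = M·[a_{n−1}, a_{n−2}]ᵀ, so [a_5, a_4]ᵀ = M^4·[a_1, a_0]ᵀ.
M^4 = [[5, -4], [4, -3]], giving [a_5, a_4]ᵀ = [[-17], [-13]].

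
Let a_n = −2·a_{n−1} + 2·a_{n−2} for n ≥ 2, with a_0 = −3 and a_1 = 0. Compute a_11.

With companion matrix C = [[−2, 2], [1, 0]], [a_n, a_{n−1}]ᵀ = C·[a_{n−1}, a_{n−2}]ᵀ, so [a_11, a_10]ᵀ = C¹⁰·[a_1, a_0]ᵀ.
C¹⁰ = [[18272, −13376], [−6688, 4896]], giving [a_11, a_10]ᵀ = [[40128], [−14688]].

40128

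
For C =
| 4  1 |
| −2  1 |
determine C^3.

tr C = 5 and det C = 6, so the characteristic polynomial is λ² − (5)λ + (6) with roots 2 and 3.
Eigenvectors give P = [[−1, 1], [2, −1]] with P⁻¹ = [[1, 1], [2, 1]], and C = P·diag(2, 3)·P⁻¹.
Then C^3 = P·diag(8, 27)·P⁻¹ = [[−8, 27], [16, −27]] · [[1, 1], [2, 1]] = [[46, 19], [−38, −11]].

[[46, 19], [−38, −11]]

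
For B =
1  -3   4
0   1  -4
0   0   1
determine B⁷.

B = I + N where N = [[0, -3, 4], [0, 0, -4], [0, 0, 0]] is strictly upper-triangular, so N³ = 0.
(I + N)⁷ = I + 7·N + 21·N² = [[1, -21, 280], [0, 1, -28], [0, 0, 1]].

[[1, -21, 280], [0, 1, -28], [0, 0, 1]]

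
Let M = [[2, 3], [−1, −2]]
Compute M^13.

M² = I (check: tr M = 0 and det M = −1), so M^13 = M since 13 is odd.

[[2, 3], [−1, −2]]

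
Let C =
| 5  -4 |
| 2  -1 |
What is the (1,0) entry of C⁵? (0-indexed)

242

tr C = 4 and det C = 3, so the characteristic polynomial is λ² − (4)λ + (3) with roots 1 and 3.
Eigenvectors give P = [[1, 2], [1, 1]] with P⁻¹ = [[-1, 2], [1, -1]], and C = P·diag(1, 3)·P⁻¹.
Then C⁵ = P·diag(1, 243)·P⁻¹ = [[1, 486], [1, 243]] · [[-1, 2], [1, -1]] = [[485, -484], [242, -241]].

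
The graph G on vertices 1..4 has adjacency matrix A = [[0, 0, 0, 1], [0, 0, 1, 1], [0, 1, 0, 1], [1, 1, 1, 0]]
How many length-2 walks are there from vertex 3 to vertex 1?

The number of length-2 walks from vertex 3 to vertex 1 is entry (3,1) of A^2, where A is the adjacency matrix.
A^2 = [[1, 1, 1, 0], [1, 2, 1, 1], [1, 1, 2, 1], [0, 1, 1, 3]]

1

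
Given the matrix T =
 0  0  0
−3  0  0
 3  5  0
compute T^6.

[[0, 0, 0], [0, 0, 0], [0, 0, 0]]

T is strictly triangular, hence nilpotent: T^3 = 0, so T^6 = 0.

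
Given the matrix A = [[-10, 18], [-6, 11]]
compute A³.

tr A = 1 and det A = -2, so the characteristic polynomial is λ² − (1)λ + (-2) with roots -1 and 2.
Eigenvectors give P = [[2, 3], [1, 2]] with P⁻¹ = [[2, -3], [-1, 2]], and A = P·diag(-1, 2)·P⁻¹.
Then A³ = P·diag(-1, 8)·P⁻¹ = [[-2, 24], [-1, 16]] · [[2, -3], [-1, 2]] = [[-28, 54], [-18, 35]].

[[-28, 54], [-18, 35]]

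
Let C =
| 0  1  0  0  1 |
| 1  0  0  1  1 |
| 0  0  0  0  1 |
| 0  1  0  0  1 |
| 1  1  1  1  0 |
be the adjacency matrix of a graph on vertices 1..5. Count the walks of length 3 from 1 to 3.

1

The number of length-3 walks from vertex 1 to vertex 3 is entry (1,3) of C^3, where C is the adjacency matrix.
C^2 = [[2, 1, 1, 2, 1], [1, 3, 1, 1, 2], [1, 1, 1, 1, 0], [2, 1, 1, 2, 1], [1, 2, 0, 1, 4]]
C^3 = [[2, 5, 1, 2, 6], [5, 4, 2, 5, 6], [1, 2, 0, 1, 4], [2, 5, 1, 2, 6], [6, 6, 4, 6, 4]]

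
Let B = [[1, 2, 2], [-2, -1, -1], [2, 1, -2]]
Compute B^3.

B^2 = [[1, 2, -4], [-2, -4, -1], [-4, 1, 7]]
B^3 = [[-11, -4, 8], [4, -1, 2], [8, -2, -23]]

[[-11, -4, 8], [4, -1, 2], [8, -2, -23]]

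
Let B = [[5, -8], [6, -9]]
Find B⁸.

[[-19679, 26240], [-19680, 26241]]

tr B = -4 and det B = 3, so the characteristic polynomial is λ² − (-4)λ + (3) with roots -1 and -3.
Eigenvectors give P = [[-4, -1], [-3, -1]] with P⁻¹ = [[-1, 1], [3, -4]], and B = P·diag(-1, -3)·P⁻¹.
Then B⁸ = P·diag(1, 6561)·P⁻¹ = [[-4, -6561], [-3, -6561]] · [[-1, 1], [3, -4]] = [[-19679, 26240], [-19680, 26241]].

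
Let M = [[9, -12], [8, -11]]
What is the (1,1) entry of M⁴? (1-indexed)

-159

tr M = -2 and det M = -3, so the characteristic polynomial is λ² − (-2)λ + (-3) with roots -3 and 1.
Eigenvectors give P = [[1, 3], [1, 2]] with P⁻¹ = [[-2, 3], [1, -1]], and M = P·diag(-3, 1)·P⁻¹.
Then M⁴ = P·diag(81, 1)·P⁻¹ = [[81, 3], [81, 2]] · [[-2, 3], [1, -1]] = [[-159, 240], [-160, 241]].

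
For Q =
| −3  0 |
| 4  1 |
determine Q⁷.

tr Q = −2 and det Q = −3, so the characteristic polynomial is λ² − (−2)λ + (−3) with roots 1 and −3.
Eigenvectors give P = [[0, −1], [1, 1]] with P⁻¹ = [[1, 1], [−1, 0]], and Q = P·diag(1, −3)·P⁻¹.
Then Q⁷ = P·diag(1, −2187)·P⁻¹ = [[0, 2187], [1, −2187]] · [[1, 1], [−1, 0]] = [[−2187, 0], [2188, 1]].

[[−2187, 0], [2188, 1]]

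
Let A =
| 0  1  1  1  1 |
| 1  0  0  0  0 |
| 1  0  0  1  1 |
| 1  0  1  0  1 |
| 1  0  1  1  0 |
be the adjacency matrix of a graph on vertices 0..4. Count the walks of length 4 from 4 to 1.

The number of length-4 walks from vertex 4 to vertex 1 is entry (4,1) of A⁴, where A is the adjacency matrix.
A² = [[4, 0, 2, 2, 2], [0, 1, 1, 1, 1], [2, 1, 3, 2, 2], [2, 1, 2, 3, 2], [2, 1, 2, 2, 3]]
A³ = [[6, 4, 8, 8, 8], [4, 0, 2, 2, 2], [8, 2, 6, 7, 7], [8, 2, 7, 6, 7], [8, 2, 7, 7, 6]]
A⁴ = [[28, 6, 22, 22, 22], [6, 4, 8, 8, 8], [22, 8, 22, 21, 21], [22, 8, 21, 22, 21], [22, 8, 21, 21, 22]]

8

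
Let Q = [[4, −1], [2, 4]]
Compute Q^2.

[[14, −8], [16, 14]]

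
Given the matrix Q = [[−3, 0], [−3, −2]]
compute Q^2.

[[9, 0], [15, 4]]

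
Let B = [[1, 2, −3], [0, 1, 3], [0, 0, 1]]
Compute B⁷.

[[1, 14, 105], [0, 1, 21], [0, 0, 1]]

B = I + N where N = [[0, 2, −3], [0, 0, 3], [0, 0, 0]] is strictly upper-triangular, so N³ = 0.
(I + N)⁷ = I + 7·N + 21·N² = [[1, 14, 105], [0, 1, 21], [0, 0, 1]].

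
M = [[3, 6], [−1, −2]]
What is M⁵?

M² = M (a projection; rank 1, trace 1), so M⁵ = M.

[[3, 6], [−1, −2]]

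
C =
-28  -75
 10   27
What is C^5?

[[-1618, -4125], [550, 1407]]

tr C = -1 and det C = -6, so the characteristic polynomial is λ² − (-1)λ + (-6) with roots 2 and -3.
Eigenvectors give P = [[-5, 3], [2, -1]] with P⁻¹ = [[1, 3], [2, 5]], and C = P·diag(2, -3)·P⁻¹.
Then C^5 = P·diag(32, -243)·P⁻¹ = [[-160, -729], [64, 243]] · [[1, 3], [2, 5]] = [[-1618, -4125], [550, 1407]].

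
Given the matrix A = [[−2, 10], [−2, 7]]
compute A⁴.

[[−244, 650], [−130, 341]]

tr A = 5 and det A = 6, so the characteristic polynomial is λ² − (5)λ + (6) with roots 3 and 2.
Eigenvectors give P = [[2, 5], [1, 2]] with P⁻¹ = [[−2, 5], [1, −2]], and A = P·diag(3, 2)·P⁻¹.
Then A⁴ = P·diag(81, 16)·P⁻¹ = [[162, 80], [81, 32]] · [[−2, 5], [1, −2]] = [[−244, 650], [−130, 341]].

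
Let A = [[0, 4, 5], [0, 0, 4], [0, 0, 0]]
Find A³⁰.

A is strictly triangular, hence nilpotent: A³ = 0, so A³⁰ = 0.

[[0, 0, 0], [0, 0, 0], [0, 0, 0]]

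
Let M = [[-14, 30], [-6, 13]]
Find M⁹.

[[-2564, 5130], [-1026, 2053]]

tr M = -1 and det M = -2, so the characteristic polynomial is λ² − (-1)λ + (-2) with roots -2 and 1.
Eigenvectors give P = [[5, -2], [2, -1]] with P⁻¹ = [[1, -2], [2, -5]], and M = P·diag(-2, 1)·P⁻¹.
Then M⁹ = P·diag(-512, 1)·P⁻¹ = [[-2560, -2], [-1024, -1]] · [[1, -2], [2, -5]] = [[-2564, 5130], [-1026, 2053]].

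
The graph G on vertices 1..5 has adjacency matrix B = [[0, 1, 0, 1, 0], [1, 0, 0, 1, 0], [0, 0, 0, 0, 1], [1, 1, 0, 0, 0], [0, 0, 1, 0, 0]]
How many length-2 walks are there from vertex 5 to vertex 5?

1

The number of length-2 walks from vertex 5 to vertex 5 is entry (5,5) of B², where B is the adjacency matrix.
B² = [[2, 1, 0, 1, 0], [1, 2, 0, 1, 0], [0, 0, 1, 0, 0], [1, 1, 0, 2, 0], [0, 0, 0, 0, 1]]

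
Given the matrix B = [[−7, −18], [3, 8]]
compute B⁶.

[[−125, −378], [63, 190]]

tr B = 1 and det B = −2, so the characteristic polynomial is λ² − (1)λ + (−2) with roots 2 and −1.
Eigenvectors give P = [[−2, 3], [1, −1]] with P⁻¹ = [[1, 3], [1, 2]], and B = P·diag(2, −1)·P⁻¹.
Then B⁶ = P·diag(64, 1)·P⁻¹ = [[−128, 3], [64, −1]] · [[1, 3], [1, 2]] = [[−125, −378], [63, 190]].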